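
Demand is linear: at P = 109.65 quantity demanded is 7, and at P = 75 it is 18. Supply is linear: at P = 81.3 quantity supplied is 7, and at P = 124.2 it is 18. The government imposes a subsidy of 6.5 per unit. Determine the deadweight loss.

3

Demand slope = (75 − 109.65)/(18 − 7) = −3.15, so P = 131.7 − 3.15Q.
Supply slope = (124.2 − 81.3)/(18 − 7) = 3.9, so P = 54 + 3.9Q.
Competitive equilibrium: 131.7 − 3.15Q = 54 + 3.9Q → Q* = 11.0213, P* = 96.983.
The subsidy lowers effective supply by 6.5: P = 47.5 + 3.9Q.
New quantity: 131.7 − 3.15Q = 47.5 + 3.9Q → Q' = 11.9433.
Overproduction ΔQ = 11.9433 − 11.0213 = 0.922; wedge = subsidy = 6.5.
DWL = ½ × 0.922 × 6.5 = 3.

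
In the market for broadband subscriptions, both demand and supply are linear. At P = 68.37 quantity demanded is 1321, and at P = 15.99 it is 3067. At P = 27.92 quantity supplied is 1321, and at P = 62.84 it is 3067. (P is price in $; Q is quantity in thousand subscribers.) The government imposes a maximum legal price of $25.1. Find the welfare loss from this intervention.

$22562.50 thousand

Demand slope = (15.99 − 68.37)/(3067 − 1321) = −0.03, so P = 108 − 0.03Q.
Supply slope = (62.84 − 27.92)/(3067 − 1321) = 0.02, so P = 1.5 + 0.02Q.
Competitive equilibrium: 108 − 0.03Q = 1.5 + 0.02Q → Q* = 2130, P* = 44.1.
At the ceiling P = 25.1, quantity supplied = (25.1 − 1.5)/0.02 = 1180.
Willingness to pay at Q' = 1180: 108 − 0.03·1180 = 72.6.
ΔQ = 2130 − 1180 = 950; wedge = 72.6 − 25.1 = 47.5.
The triangle = ½ × 950 × 47.5 = $22562.50 thousand.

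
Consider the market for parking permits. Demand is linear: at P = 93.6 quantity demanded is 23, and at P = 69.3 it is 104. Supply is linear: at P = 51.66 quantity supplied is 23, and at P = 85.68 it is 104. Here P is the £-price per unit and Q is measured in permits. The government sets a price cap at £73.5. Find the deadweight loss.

£14.06

Demand slope = (69.3 − 93.6)/(104 − 23) = −0.3, so P = 100.5 − 0.3Q.
Supply slope = (85.68 − 51.66)/(104 − 23) = 0.42, so P = 42 + 0.42Q.
Competitive equilibrium: 100.5 − 0.3Q = 42 + 0.42Q → Q* = 81.25, P* = 76.125.
At the ceiling P = 73.5, quantity supplied = (73.5 − 42)/0.42 = 75.
Willingness to pay at Q' = 75: 100.5 − 0.3·75 = 78.
ΔQ = 81.25 − 75 = 6.25; wedge = 78 − 73.5 = 4.5.
Welfare loss = ½ × 6.25 × 4.5 = £14.06.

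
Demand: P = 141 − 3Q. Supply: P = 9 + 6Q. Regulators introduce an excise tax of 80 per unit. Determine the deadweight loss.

Competitive equilibrium: 141 − 3Q = 9 + 6Q → Q* = 14.6667, P* = 97.
With the tax, the buyer price exceeds the seller price by 80: (141 − 3Q) − (9 + 6Q) = 80 → Q' = 5.7778.
ΔQ = 14.6667 − 5.7778 = 8.8889; the wedge equals the tax, 80.
Welfare loss = ½ × 8.8889 × 80 = 355.56.

355.56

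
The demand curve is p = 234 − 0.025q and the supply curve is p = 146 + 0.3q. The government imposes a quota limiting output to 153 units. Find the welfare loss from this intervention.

2253.81

Competitive equilibrium: 234 − 0.025q = 146 + 0.3q → q* = 270.7692, p* = 227.2308.
At q = 153: demand price = 234 − 0.025·153 = 230.175; supply price = 146 + 0.3·153 = 191.9.
Δq = 270.7692 − 153 = 117.7692; wedge = 230.175 − 191.9 = 38.275.
The triangle = ½ × 117.7692 × 38.275 = 2253.81.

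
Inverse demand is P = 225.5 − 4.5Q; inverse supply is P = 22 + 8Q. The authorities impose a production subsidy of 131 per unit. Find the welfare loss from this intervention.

686.44

Competitive equilibrium: 225.5 − 4.5Q = 22 + 8Q → Q* = 16.28, P* = 152.24.
The subsidy lowers effective supply by 131: P = 8Q − 109.
New quantity: 225.5 − 4.5Q = 8Q − 109 → Q' = 26.76.
Overproduction ΔQ = 26.76 − 16.28 = 10.48; wedge = subsidy = 131.
DWL = ½ × 10.48 × 131 = 686.44.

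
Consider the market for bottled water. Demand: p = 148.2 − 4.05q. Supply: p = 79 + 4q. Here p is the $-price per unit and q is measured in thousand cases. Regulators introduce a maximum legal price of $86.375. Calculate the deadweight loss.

$183.53 thousand

Competitive equilibrium: 148.2 − 4.05q = 79 + 4q → q* = 8.59627, p* = 113.38509.
At the ceiling p = 86.375, quantity supplied = (86.375 − 79)/4 = 1.84375.
Willingness to pay at q' = 1.84375: 148.2 − 4.05·1.84375 = 140.73281.
Δq = 8.59627 − 1.84375 = 6.75252; wedge = 140.73281 − 86.375 = 54.35781.
DWL = ½ × 6.75252 × 54.35781 = $183.53 thousand.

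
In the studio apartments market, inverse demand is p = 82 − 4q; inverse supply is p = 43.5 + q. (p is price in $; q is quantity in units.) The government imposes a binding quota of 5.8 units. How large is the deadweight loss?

$9.025

Competitive equilibrium: 82 − 4q = 43.5 + q → q* = 7.7, p* = 51.2.
At q = 5.8: demand price = 82 − 4·5.8 = 58.8; supply price = 43.5 + 1·5.8 = 49.3.
Δq = 7.7 − 5.8 = 1.9; wedge = 58.8 − 49.3 = 9.5.
Deadweight loss = ½ × 1.9 × 9.5 = $9.025.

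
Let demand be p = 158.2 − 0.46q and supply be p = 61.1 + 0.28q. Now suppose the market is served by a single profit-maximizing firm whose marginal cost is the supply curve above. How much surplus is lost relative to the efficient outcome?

Competitive equilibrium: 158.2 − 0.46q = 61.1 + 0.28q → q* = 131.21622, p* = 97.84054.
Marginal revenue: MR = 158.2 − 0.92q. Set MR = MC: 158.2 − 0.92q = 61.1 + 0.28q → q_m = 80.91667.
Price p_m = 158.2 − 0.46·80.91667 = 120.97833; MC(q_m) = 61.1 + 0.28·80.91667 = 83.75667.
Competitive q* = 131.21622, so Δq = 50.29955; wedge = 120.97833 − 83.75667 = 37.22166.
The triangle = ½ × 50.29955 × 37.22166 = 936.12.

936.12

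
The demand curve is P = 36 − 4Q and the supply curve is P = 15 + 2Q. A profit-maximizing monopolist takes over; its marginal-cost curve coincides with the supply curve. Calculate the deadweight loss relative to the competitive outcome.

5.88

Competitive equilibrium: 36 − 4Q = 15 + 2Q → Q* = 3.5, P* = 22.
Marginal revenue: MR = 36 − 8Q. Set MR = MC: 36 − 8Q = 15 + 2Q → Q_m = 2.1.
Price P_m = 36 − 4·2.1 = 27.6; MC(Q_m) = 15 + 2·2.1 = 19.2.
Competitive Q* = 3.5, so ΔQ = 1.4; wedge = 27.6 − 19.2 = 8.4.
DWL = ½ × 1.4 × 8.4 = 5.88.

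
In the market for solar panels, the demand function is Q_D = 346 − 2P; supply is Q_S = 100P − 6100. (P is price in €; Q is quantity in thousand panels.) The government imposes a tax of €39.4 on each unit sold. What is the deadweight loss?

In inverse form: demand P = 173 − 0.5Q, supply P = 61 + 0.01Q.
Competitive equilibrium: 173 − 0.5Q = 61 + 0.01Q → Q* = 219.6078, P* = 63.1961.
With the tax, the buyer price exceeds the seller price by 39.4: (173 − 0.5Q) − (61 + 0.01Q) = 39.4 → Q' = 142.3529.
ΔQ = 219.6078 − 142.3529 = 77.2549; the wedge equals the tax, 39.4.
DWL = ½ × 77.2549 × 39.4 = €1521.92 thousand.

€1521.92 thousand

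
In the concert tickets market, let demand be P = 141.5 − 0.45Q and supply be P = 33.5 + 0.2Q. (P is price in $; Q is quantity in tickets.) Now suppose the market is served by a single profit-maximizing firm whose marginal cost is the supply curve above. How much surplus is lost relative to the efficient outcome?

$1501.56

Competitive equilibrium: 141.5 − 0.45Q = 33.5 + 0.2Q → Q* = 166.1538, P* = 66.7308.
Marginal revenue: MR = 141.5 − 0.9Q. Set MR = MC: 141.5 − 0.9Q = 33.5 + 0.2Q → Q_m = 98.1818.
Price P_m = 141.5 − 0.45·98.1818 = 97.3182; MC(Q_m) = 33.5 + 0.2·98.1818 = 53.1364.
Competitive Q* = 166.1538, so ΔQ = 67.972; wedge = 97.3182 − 53.1364 = 44.1818.
Welfare loss = ½ × 67.972 × 44.1818 = $1501.56.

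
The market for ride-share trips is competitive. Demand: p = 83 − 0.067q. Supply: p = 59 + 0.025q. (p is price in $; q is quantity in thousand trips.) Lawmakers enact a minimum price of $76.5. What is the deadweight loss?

$1235.02 thousand

Competitive equilibrium: 83 − 0.067q = 59 + 0.025q → q* = 260.8696, p* = 65.5217.
At the floor p = 76.5, quantity demanded = (83 − 76.5)/0.067 = 97.0149.
Sellers' marginal cost at q' = 97.0149: 59 + 0.025·97.0149 = 61.4254.
Δq = 260.8696 − 97.0149 = 163.8547; wedge = 76.5 − 61.4254 = 15.0746.
The triangle = ½ × 163.8547 × 15.0746 = $1235.02 thousand.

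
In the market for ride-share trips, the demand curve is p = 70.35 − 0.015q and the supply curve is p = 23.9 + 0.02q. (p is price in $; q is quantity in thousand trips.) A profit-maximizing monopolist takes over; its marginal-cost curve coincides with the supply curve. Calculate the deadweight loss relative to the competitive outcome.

Competitive equilibrium: 70.35 − 0.015q = 23.9 + 0.02q → q* = 1327.1429, p* = 50.4429.
Marginal revenue: MR = 70.35 − 0.03q. Set MR = MC: 70.35 − 0.03q = 23.9 + 0.02q → q_m = 929.
Price p_m = 70.35 − 0.015·929 = 56.415; MC(q_m) = 23.9 + 0.02·929 = 42.48.
Competitive q* = 1327.1429, so Δq = 398.1429; wedge = 56.415 − 42.48 = 13.935.
Deadweight loss = ½ × 398.1429 × 13.935 = $2774.06 thousand.

$2774.06 thousand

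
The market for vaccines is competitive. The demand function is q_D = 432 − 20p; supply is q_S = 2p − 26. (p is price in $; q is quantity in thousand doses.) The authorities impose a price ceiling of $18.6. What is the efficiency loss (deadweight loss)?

In inverse form: demand p = 21.6 − 0.05q, supply p = 13 + 0.5q.
Competitive equilibrium: 21.6 − 0.05q = 13 + 0.5q → q* = 15.6364, p* = 20.8182.
At the ceiling p = 18.6, quantity supplied = (18.6 − 13)/0.5 = 11.2.
Willingness to pay at q' = 11.2: 21.6 − 0.05·11.2 = 21.04.
Δq = 15.6364 − 11.2 = 4.4364; wedge = 21.04 − 18.6 = 2.44.
DWL = ½ × 4.4364 × 2.44 = $5.41 thousand.

$5.41 thousand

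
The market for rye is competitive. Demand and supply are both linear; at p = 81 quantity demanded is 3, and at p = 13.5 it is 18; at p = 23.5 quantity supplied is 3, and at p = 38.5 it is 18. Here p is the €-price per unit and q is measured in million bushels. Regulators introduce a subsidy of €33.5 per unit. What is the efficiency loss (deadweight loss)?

€102.02 million

Demand slope = (13.5 − 81)/(18 − 3) = −4.5, so p = 94.5 − 4.5q.
Supply slope = (38.5 − 23.5)/(18 − 3) = 1, so p = 20.5 + q.
Competitive equilibrium: 94.5 − 4.5q = 20.5 + q → q* = 13.4545, p* = 33.9545.
The subsidy lowers effective supply by 33.5: p = q − 13.
New quantity: 94.5 − 4.5q = q − 13 → q' = 19.5455.
Overproduction Δq = 19.5455 − 13.4545 = 6.091; wedge = subsidy = 33.5.
Deadweight loss = ½ × 6.091 × 33.5 = €102.02 million.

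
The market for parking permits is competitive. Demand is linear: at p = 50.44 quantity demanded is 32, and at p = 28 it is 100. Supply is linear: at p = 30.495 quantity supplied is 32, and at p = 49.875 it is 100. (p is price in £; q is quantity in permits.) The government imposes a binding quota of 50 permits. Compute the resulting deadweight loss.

Demand slope = (28 − 50.44)/(100 − 32) = −0.33, so p = 61 − 0.33q.
Supply slope = (49.875 − 30.495)/(100 − 32) = 0.285, so p = 21.375 + 0.285q.
Competitive equilibrium: 61 − 0.33q = 21.375 + 0.285q → q* = 64.4309, p* = 39.7378.
At q = 50: demand price = 61 − 0.33·50 = 44.5; supply price = 21.375 + 0.285·50 = 35.625.
Δq = 64.4309 − 50 = 14.4309; wedge = 44.5 − 35.625 = 8.875.
Welfare loss = ½ × 14.4309 × 8.875 = £64.04.

£64.04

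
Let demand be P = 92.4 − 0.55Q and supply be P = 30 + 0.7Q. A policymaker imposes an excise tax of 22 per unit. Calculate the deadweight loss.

Competitive equilibrium: 92.4 − 0.55Q = 30 + 0.7Q → Q* = 49.92, P* = 64.944.
With the tax, the buyer price exceeds the seller price by 22: (92.4 − 0.55Q) − (30 + 0.7Q) = 22 → Q' = 32.32.
ΔQ = 49.92 − 32.32 = 17.6; the wedge equals the tax, 22.
The triangle = ½ × 17.6 × 22 = 193.60.

193.60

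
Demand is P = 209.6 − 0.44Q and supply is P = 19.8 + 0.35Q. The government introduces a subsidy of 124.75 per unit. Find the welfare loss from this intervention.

9849.72

Competitive equilibrium: 209.6 − 0.44Q = 19.8 + 0.35Q → Q* = 240.2532, P* = 103.8886.
The subsidy lowers effective supply by 124.75: P = 0.35Q − 104.95.
New quantity: 209.6 − 0.44Q = 0.35Q − 104.95 → Q' = 398.1646.
Overproduction ΔQ = 398.1646 − 240.2532 = 157.9114; wedge = subsidy = 124.75.
Deadweight loss = ½ × 157.9114 × 124.75 = 9849.72.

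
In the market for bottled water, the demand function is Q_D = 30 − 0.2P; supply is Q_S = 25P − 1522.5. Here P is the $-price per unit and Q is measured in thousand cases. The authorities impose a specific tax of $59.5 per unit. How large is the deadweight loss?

In inverse form: demand P = 150 − 5Q, supply P = 60.9 + 0.04Q.
Competitive equilibrium: 150 − 5Q = 60.9 + 0.04Q → Q* = 17.6786, P* = 61.6071.
With the tax, the buyer price exceeds the seller price by 59.5: (150 − 5Q) − (60.9 + 0.04Q) = 59.5 → Q' = 5.873.
ΔQ = 17.6786 − 5.873 = 11.8056; the wedge equals the tax, 59.5.
DWL = ½ × 11.8056 × 59.5 = $351.22 thousand.

$351.22 thousand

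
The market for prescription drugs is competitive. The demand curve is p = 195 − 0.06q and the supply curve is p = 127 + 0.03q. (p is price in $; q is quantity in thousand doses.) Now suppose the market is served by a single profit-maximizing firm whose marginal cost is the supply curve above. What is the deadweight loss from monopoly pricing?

$4110.22 thousand

Competitive equilibrium: 195 − 0.06q = 127 + 0.03q → q* = 755.5556, p* = 149.6667.
Marginal revenue: MR = 195 − 0.12q. Set MR = MC: 195 − 0.12q = 127 + 0.03q → q_m = 453.3333.
Price p_m = 195 − 0.06·453.3333 = 167.8; MC(q_m) = 127 + 0.03·453.3333 = 140.6.
Competitive q* = 755.5556, so Δq = 302.2223; wedge = 167.8 − 140.6 = 27.2.
Deadweight loss = ½ × 302.2223 × 27.2 = $4110.22 thousand.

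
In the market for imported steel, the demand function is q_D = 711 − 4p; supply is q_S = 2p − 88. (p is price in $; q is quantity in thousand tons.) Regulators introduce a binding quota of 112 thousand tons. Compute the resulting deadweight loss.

In inverse form: demand p = 177.75 − 0.25q, supply p = 44 + 0.5q.
Competitive equilibrium: 177.75 − 0.25q = 44 + 0.5q → q* = 178.3333, p* = 133.1667.
At q = 112: demand price = 177.75 − 0.25·112 = 149.75; supply price = 44 + 0.5·112 = 100.
Δq = 178.3333 − 112 = 66.3333; wedge = 149.75 − 100 = 49.75.
The triangle = ½ × 66.3333 × 49.75 = $1650.04 thousand.

$1650.04 thousand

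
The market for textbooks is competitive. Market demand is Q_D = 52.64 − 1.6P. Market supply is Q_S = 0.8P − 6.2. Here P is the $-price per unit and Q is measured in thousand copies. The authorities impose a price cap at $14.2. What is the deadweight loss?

In inverse form: demand P = 32.9 − 0.625Q, supply P = 7.75 + 1.25Q.
Competitive equilibrium: 32.9 − 0.625Q = 7.75 + 1.25Q → Q* = 13.4133, P* = 24.5167.
At the ceiling P = 14.2, quantity supplied = (14.2 − 7.75)/1.25 = 5.16.
Willingness to pay at Q' = 5.16: 32.9 − 0.625·5.16 = 29.675.
ΔQ = 13.4133 − 5.16 = 8.2533; wedge = 29.675 − 14.2 = 15.475.
The triangle = ½ × 8.2533 × 15.475 = $63.86 thousand.

$63.86 thousand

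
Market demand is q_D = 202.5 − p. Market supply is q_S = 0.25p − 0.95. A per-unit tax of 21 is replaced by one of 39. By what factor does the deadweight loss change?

3.449

In inverse form: demand p = 202.5 − q, supply p = 3.8 + 4q.
Competitive equilibrium: 202.5 − q = 3.8 + 4q → q* = 39.74, p* = 162.76.
For a per-unit tax t: Δq = t/5, so DWL = ½·t·(t/5) = t²/10.
At t = 21: DWL = 44.1. At t = 39: DWL = 152.1.
Ratio = (39/21)² = 3.449.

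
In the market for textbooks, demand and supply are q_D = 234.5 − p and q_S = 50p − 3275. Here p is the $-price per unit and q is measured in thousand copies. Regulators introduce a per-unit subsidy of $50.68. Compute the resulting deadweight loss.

In inverse form: demand p = 234.5 − q, supply p = 65.5 + 0.02q.
Competitive equilibrium: 234.5 − q = 65.5 + 0.02q → q* = 165.6863, p* = 68.8137.
The subsidy lowers effective supply by 50.68: p = 14.82 + 0.02q.
New quantity: 234.5 − q = 14.82 + 0.02q → q' = 215.3725.
Overproduction Δq = 215.3725 − 165.6863 = 49.6862; wedge = subsidy = 50.68.
The triangle = ½ × 49.6862 × 50.68 = $1259.05 thousand.

$1259.05 thousand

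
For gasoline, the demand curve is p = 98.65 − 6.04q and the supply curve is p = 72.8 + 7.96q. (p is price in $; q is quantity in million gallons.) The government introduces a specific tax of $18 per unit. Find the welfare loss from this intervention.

Competitive equilibrium: 98.65 − 6.04q = 72.8 + 7.96q → q* = 1.8464, p* = 87.4976.
With the tax, the buyer price exceeds the seller price by 18: (98.65 − 6.04q) − (72.8 + 7.96q) = 18 → q' = 0.5607.
Δq = 1.8464 − 0.5607 = 1.2857; the wedge equals the tax, 18.
DWL = ½ × 1.2857 × 18 = $11.57 million.

$11.57 million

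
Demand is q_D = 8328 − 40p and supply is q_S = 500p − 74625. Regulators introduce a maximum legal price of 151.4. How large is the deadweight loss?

In inverse form: demand p = 208.2 − 0.025q, supply p = 149.25 + 0.002q.
Competitive equilibrium: 208.2 − 0.025q = 149.25 + 0.002q → q* = 2183.3333, p* = 153.6167.
At the ceiling p = 151.4, quantity supplied = (151.4 − 149.25)/0.002 = 1075.
Willingness to pay at q' = 1075: 208.2 − 0.025·1075 = 181.325.
Δq = 2183.3333 − 1075 = 1108.3333; wedge = 181.325 − 151.4 = 29.925.
The triangle = ½ × 1108.3333 × 29.925 = 16583.44.

16583.44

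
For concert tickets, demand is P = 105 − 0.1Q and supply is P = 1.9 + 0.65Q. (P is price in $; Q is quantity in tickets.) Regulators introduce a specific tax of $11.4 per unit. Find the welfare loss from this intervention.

Competitive equilibrium: 105 − 0.1Q = 1.9 + 0.65Q → Q* = 137.4667, P* = 91.2533.
With the tax, the buyer price exceeds the seller price by 11.4: (105 − 0.1Q) − (1.9 + 0.65Q) = 11.4 → Q' = 122.2667.
ΔQ = 137.4667 − 122.2667 = 15.2; the wedge equals the tax, 11.4.
DWL = ½ × 15.2 × 11.4 = $86.64.

$86.64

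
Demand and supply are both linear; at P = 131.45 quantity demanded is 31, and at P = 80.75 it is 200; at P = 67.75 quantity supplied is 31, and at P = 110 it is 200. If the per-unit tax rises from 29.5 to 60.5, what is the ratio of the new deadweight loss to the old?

Demand slope = (80.75 − 131.45)/(200 − 31) = −0.3, so P = 140.75 − 0.3Q.
Supply slope = (110 − 67.75)/(200 − 31) = 0.25, so P = 60 + 0.25Q.
Competitive equilibrium: 140.75 − 0.3Q = 60 + 0.25Q → Q* = 146.8182, P* = 96.7045.
For a per-unit tax t: ΔQ = t/0.55, so DWL = ½·t·(t/0.55) = t²/1.1.
At t = 29.5: DWL = 791.136. At t = 60.5: DWL = 3327.5.
Ratio = (60.5/29.5)² = 4.206.

4.206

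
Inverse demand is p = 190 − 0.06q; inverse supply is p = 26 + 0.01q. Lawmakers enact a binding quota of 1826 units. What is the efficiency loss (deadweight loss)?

Competitive equilibrium: 190 − 0.06q = 26 + 0.01q → q* = 2342.85714, p* = 49.42857.
At q = 1826: demand price = 190 − 0.06·1826 = 80.44; supply price = 26 + 0.01·1826 = 44.26.
Δq = 2342.85714 − 1826 = 516.85714; wedge = 80.44 − 44.26 = 36.18.
Welfare loss = ½ × 516.85714 × 36.18 = 9349.95.

9349.95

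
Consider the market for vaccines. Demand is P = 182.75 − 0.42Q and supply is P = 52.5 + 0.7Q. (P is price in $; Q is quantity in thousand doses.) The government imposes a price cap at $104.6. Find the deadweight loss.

Competitive equilibrium: 182.75 − 0.42Q = 52.5 + 0.7Q → Q* = 116.2946, P* = 133.9063.
At the ceiling P = 104.6, quantity supplied = (104.6 − 52.5)/0.7 = 74.4286.
Willingness to pay at Q' = 74.4286: 182.75 − 0.42·74.4286 = 151.49.
ΔQ = 116.2946 − 74.4286 = 41.866; wedge = 151.49 − 104.6 = 46.89.
DWL = ½ × 41.866 × 46.89 = $981.55 thousand.

$981.55 thousand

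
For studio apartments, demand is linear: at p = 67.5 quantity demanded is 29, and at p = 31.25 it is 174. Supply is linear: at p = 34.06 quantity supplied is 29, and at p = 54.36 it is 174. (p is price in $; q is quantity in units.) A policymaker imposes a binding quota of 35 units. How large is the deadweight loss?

Demand slope = (31.25 − 67.5)/(174 − 29) = −0.25, so p = 74.75 − 0.25q.
Supply slope = (54.36 − 34.06)/(174 − 29) = 0.14, so p = 30 + 0.14q.
Competitive equilibrium: 74.75 − 0.25q = 30 + 0.14q → q* = 114.7436, p* = 46.0641.
At q = 35: demand price = 74.75 − 0.25·35 = 66; supply price = 30 + 0.14·35 = 34.9.
Δq = 114.7436 − 35 = 79.7436; wedge = 66 − 34.9 = 31.1.
The triangle = ½ × 79.7436 × 31.1 = $1240.01.

$1240.01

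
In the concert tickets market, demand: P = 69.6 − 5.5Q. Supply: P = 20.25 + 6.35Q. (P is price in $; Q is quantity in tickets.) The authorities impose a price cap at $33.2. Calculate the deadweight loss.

$26.76

Competitive equilibrium: 69.6 − 5.5Q = 20.25 + 6.35Q → Q* = 4.1646, P* = 46.6949.
At the ceiling P = 33.2, quantity supplied = (33.2 − 20.25)/6.35 = 2.0394.
Willingness to pay at Q' = 2.0394: 69.6 − 5.5·2.0394 = 58.3833.
ΔQ = 4.1646 − 2.0394 = 2.1252; wedge = 58.3833 − 33.2 = 25.1833.
The triangle = ½ × 2.1252 × 25.1833 = $26.76.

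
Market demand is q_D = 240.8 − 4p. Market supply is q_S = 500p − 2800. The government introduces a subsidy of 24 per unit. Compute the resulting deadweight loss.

In inverse form: demand p = 60.2 − 0.25q, supply p = 5.6 + 0.002q.
Competitive equilibrium: 60.2 − 0.25q = 5.6 + 0.002q → q* = 216.6667, p* = 6.0333.
The subsidy lowers effective supply by 24: p = 0.002q − 18.4.
New quantity: 60.2 − 0.25q = 0.002q − 18.4 → q' = 311.9048.
Overproduction Δq = 311.9048 − 216.6667 = 95.2381; wedge = subsidy = 24.
Welfare loss = ½ × 95.2381 × 24 = 1142.86.

1142.86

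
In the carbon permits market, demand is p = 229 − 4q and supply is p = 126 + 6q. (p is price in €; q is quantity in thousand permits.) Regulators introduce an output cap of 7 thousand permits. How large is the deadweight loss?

Competitive equilibrium: 229 − 4q = 126 + 6q → q* = 10.3, p* = 187.8.
At q = 7: demand price = 229 − 4·7 = 201; supply price = 126 + 6·7 = 168.
Δq = 10.3 − 7 = 3.3; wedge = 201 − 168 = 33.
DWL = ½ × 3.3 × 33 = €54.45 thousand.

€54.45 thousand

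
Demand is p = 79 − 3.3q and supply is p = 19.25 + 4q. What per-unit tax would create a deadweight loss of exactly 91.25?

Competitive equilibrium: 79 − 3.3q = 19.25 + 4q → q* = 8.1849, p* = 51.9897.
A tax t gives Δq = t/7.3 and wedge t, so DWL = t²/14.6.
t²/14.6 = 91.25 → t² = 1332.25 → t = 36.5.

36.5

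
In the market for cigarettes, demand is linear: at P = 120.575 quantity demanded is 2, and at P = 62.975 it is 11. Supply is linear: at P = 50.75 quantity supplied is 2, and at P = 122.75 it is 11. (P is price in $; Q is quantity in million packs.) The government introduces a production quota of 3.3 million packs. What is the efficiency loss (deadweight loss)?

Demand slope = (62.975 − 120.575)/(11 − 2) = −6.4, so P = 133.375 − 6.4Q.
Supply slope = (122.75 − 50.75)/(11 − 2) = 8, so P = 34.75 + 8Q.
Competitive equilibrium: 133.375 − 6.4Q = 34.75 + 8Q → Q* = 6.84896, P* = 89.54167.
At Q = 3.3: demand price = 133.375 − 6.4·3.3 = 112.255; supply price = 34.75 + 8·3.3 = 61.15.
ΔQ = 6.84896 − 3.3 = 3.54896; wedge = 112.255 − 61.15 = 51.105.
The triangle = ½ × 3.54896 × 51.105 = $90.68 million.

$90.68 million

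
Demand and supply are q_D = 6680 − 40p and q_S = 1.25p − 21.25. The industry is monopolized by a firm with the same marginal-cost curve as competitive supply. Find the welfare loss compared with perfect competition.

In inverse form: demand p = 167 − 0.025q, supply p = 17 + 0.8q.
Competitive equilibrium: 167 − 0.025q = 17 + 0.8q → q* = 181.8182, p* = 162.4545.
Marginal revenue: MR = 167 − 0.05q. Set MR = MC: 167 − 0.05q = 17 + 0.8q → q_m = 176.4706.
Price p_m = 167 − 0.025·176.4706 = 162.5882; MC(q_m) = 17 + 0.8·176.4706 = 158.1765.
Competitive q* = 181.8182, so Δq = 5.3476; wedge = 162.5882 − 158.1765 = 4.4117.
Welfare loss = ½ × 5.3476 × 4.4117 = 11.80.

11.80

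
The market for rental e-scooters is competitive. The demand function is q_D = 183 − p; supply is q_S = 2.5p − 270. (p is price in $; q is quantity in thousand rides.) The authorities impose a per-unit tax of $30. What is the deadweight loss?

$321.43 thousand

In inverse form: demand p = 183 − q, supply p = 108 + 0.4q.
Competitive equilibrium: 183 − q = 108 + 0.4q → q* = 53.5714, p* = 129.4286.
With the tax, the buyer price exceeds the seller price by 30: (183 − q) − (108 + 0.4q) = 30 → q' = 32.1429.
Δq = 53.5714 − 32.1429 = 21.4285; the wedge equals the tax, 30.
Welfare loss = ½ × 21.4285 × 30 = $321.43 thousand.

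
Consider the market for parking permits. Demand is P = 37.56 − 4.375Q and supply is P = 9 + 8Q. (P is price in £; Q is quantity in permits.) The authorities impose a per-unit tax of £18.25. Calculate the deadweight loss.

£13.46

Competitive equilibrium: 37.56 − 4.375Q = 9 + 8Q → Q* = 2.3079, P* = 27.463.
With the tax, the buyer price exceeds the seller price by 18.25: (37.56 − 4.375Q) − (9 + 8Q) = 18.25 → Q' = 0.8331.
ΔQ = 2.3079 − 0.8331 = 1.4748; the wedge equals the tax, 18.25.
Welfare loss = ½ × 1.4748 × 18.25 = £13.46.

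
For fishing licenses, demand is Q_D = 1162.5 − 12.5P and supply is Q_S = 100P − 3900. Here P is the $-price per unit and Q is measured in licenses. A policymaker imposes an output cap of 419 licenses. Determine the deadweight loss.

In inverse form: demand P = 93 − 0.08Q, supply P = 39 + 0.01Q.
Competitive equilibrium: 93 − 0.08Q = 39 + 0.01Q → Q* = 600, P* = 45.
At Q = 419: demand price = 93 − 0.08·419 = 59.48; supply price = 39 + 0.01·419 = 43.19.
ΔQ = 600 − 419 = 181; wedge = 59.48 − 43.19 = 16.29.
The triangle = ½ × 181 × 16.29 = $1474.245.

$1474.245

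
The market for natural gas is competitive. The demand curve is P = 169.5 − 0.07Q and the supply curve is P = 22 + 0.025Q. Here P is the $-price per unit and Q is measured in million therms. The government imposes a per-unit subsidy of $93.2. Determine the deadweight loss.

Competitive equilibrium: 169.5 − 0.07Q = 22 + 0.025Q → Q* = 1552.6316, P* = 60.8158.
The subsidy lowers effective supply by 93.2: P = 0.025Q − 71.2.
New quantity: 169.5 − 0.07Q = 0.025Q − 71.2 → Q' = 2533.6842.
Overproduction ΔQ = 2533.6842 − 1552.6316 = 981.0526; wedge = subsidy = 93.2.
DWL = ½ × 981.0526 × 93.2 = $45717.05 million.

$45717.05 million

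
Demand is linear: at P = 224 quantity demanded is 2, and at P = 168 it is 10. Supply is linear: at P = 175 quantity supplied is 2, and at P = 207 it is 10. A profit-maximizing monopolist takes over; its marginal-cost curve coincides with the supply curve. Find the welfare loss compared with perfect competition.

Demand slope = (168 − 224)/(10 − 2) = −7, so P = 238 − 7Q.
Supply slope = (207 − 175)/(10 − 2) = 4, so P = 167 + 4Q.
Competitive equilibrium: 238 − 7Q = 167 + 4Q → Q* = 6.4545, P* = 192.8182.
Marginal revenue: MR = 238 − 14Q. Set MR = MC: 238 − 14Q = 167 + 4Q → Q_m = 3.9444.
Price P_m = 238 − 7·3.9444 = 210.3892; MC(Q_m) = 167 + 4·3.9444 = 182.7776.
Competitive Q* = 6.4545, so ΔQ = 2.5101; wedge = 210.3892 − 182.7776 = 27.6116.
Welfare loss = ½ × 2.5101 × 27.6116 = 34.65.

34.65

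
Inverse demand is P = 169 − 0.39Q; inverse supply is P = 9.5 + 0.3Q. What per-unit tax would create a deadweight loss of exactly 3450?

Competitive equilibrium: 169 − 0.39Q = 9.5 + 0.3Q → Q* = 231.1594, P* = 78.8478.
A tax t gives ΔQ = t/0.69 and wedge t, so DWL = t²/1.38.
t²/1.38 = 3450 → t² = 4761 → t = 69.

69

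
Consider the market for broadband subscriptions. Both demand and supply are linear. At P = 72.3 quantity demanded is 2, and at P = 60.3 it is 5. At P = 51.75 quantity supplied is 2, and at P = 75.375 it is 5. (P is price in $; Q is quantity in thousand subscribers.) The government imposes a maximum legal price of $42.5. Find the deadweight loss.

Demand slope = (60.3 − 72.3)/(5 − 2) = −4, so P = 80.3 − 4Q.
Supply slope = (75.375 − 51.75)/(5 − 2) = 7.875, so P = 36 + 7.875Q.
Competitive equilibrium: 80.3 − 4Q = 36 + 7.875Q → Q* = 3.7305, P* = 65.3779.
At the ceiling P = 42.5, quantity supplied = (42.5 − 36)/7.875 = 0.8254.
Willingness to pay at Q' = 0.8254: 80.3 − 4·0.8254 = 76.9984.
ΔQ = 3.7305 − 0.8254 = 2.9051; wedge = 76.9984 − 42.5 = 34.4984.
The triangle = ½ × 2.9051 × 34.4984 = $50.11 thousand.

$50.11 thousand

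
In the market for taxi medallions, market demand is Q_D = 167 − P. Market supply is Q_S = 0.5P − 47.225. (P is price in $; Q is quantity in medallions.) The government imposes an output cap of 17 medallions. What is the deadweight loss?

$77.40

In inverse form: demand P = 167 − Q, supply P = 94.45 + 2Q.
Competitive equilibrium: 167 − Q = 94.45 + 2Q → Q* = 24.1833, P* = 142.8167.
At Q = 17: demand price = 167 − 1·17 = 150; supply price = 94.45 + 2·17 = 128.45.
ΔQ = 24.1833 − 17 = 7.1833; wedge = 150 − 128.45 = 21.55.
Welfare loss = ½ × 7.1833 × 21.55 = $77.40.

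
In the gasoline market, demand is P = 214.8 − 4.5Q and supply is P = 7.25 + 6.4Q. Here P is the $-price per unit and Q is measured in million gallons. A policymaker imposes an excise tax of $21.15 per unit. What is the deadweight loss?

Competitive equilibrium: 214.8 − 4.5Q = 7.25 + 6.4Q → Q* = 19.0413, P* = 129.1142.
With the tax, the buyer price exceeds the seller price by 21.15: (214.8 − 4.5Q) − (7.25 + 6.4Q) = 21.15 → Q' = 17.1009.
ΔQ = 19.0413 − 17.1009 = 1.9404; the wedge equals the tax, 21.15.
Deadweight loss = ½ × 1.9404 × 21.15 = $20.52 million.

$20.52 million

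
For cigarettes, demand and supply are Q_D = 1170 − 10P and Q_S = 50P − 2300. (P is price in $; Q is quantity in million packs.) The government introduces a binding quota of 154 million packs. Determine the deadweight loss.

In inverse form: demand P = 117 − 0.1Q, supply P = 46 + 0.02Q.
Competitive equilibrium: 117 − 0.1Q = 46 + 0.02Q → Q* = 591.6667, P* = 57.8333.
At Q = 154: demand price = 117 − 0.1·154 = 101.6; supply price = 46 + 0.02·154 = 49.08.
ΔQ = 591.6667 − 154 = 437.6667; wedge = 101.6 − 49.08 = 52.52.
The triangle = ½ × 437.6667 × 52.52 = $11493.13 million.

$11493.13 million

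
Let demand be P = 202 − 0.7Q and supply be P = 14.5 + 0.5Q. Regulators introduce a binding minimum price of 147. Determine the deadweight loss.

Competitive equilibrium: 202 − 0.7Q = 14.5 + 0.5Q → Q* = 156.25, P* = 92.625.
At the floor P = 147, quantity demanded = (202 − 147)/0.7 = 78.5714.
Sellers' marginal cost at Q' = 78.5714: 14.5 + 0.5·78.5714 = 53.7857.
ΔQ = 156.25 − 78.5714 = 77.6786; wedge = 147 − 53.7857 = 93.2143.
Deadweight loss = ½ × 77.6786 × 93.2143 = 3620.38.

3620.38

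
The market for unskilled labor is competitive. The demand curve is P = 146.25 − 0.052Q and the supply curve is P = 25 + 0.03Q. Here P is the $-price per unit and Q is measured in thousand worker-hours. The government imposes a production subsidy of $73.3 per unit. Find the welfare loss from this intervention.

$32761.52 thousand

Competitive equilibrium: 146.25 − 0.052Q = 25 + 0.03Q → Q* = 1478.65854, P* = 69.35976.
The subsidy lowers effective supply by 73.3: P = 0.03Q − 48.3.
New quantity: 146.25 − 0.052Q = 0.03Q − 48.3 → Q' = 2372.56098.
Overproduction ΔQ = 2372.56098 − 1478.65854 = 893.90244; wedge = subsidy = 73.3.
Welfare loss = ½ × 893.90244 × 73.3 = $32761.52 thousand.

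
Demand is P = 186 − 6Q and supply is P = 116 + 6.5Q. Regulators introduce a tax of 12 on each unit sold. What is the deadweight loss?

5.76

Competitive equilibrium: 186 − 6Q = 116 + 6.5Q → Q* = 5.6, P* = 152.4.
With the tax, the buyer price exceeds the seller price by 12: (186 − 6Q) − (116 + 6.5Q) = 12 → Q' = 4.64.
ΔQ = 5.6 − 4.64 = 0.96; the wedge equals the tax, 12.
Deadweight loss = ½ × 0.96 × 12 = 5.76.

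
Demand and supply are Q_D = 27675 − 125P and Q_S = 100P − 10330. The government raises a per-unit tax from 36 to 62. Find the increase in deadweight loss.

In inverse form: demand P = 221.4 − 0.008Q, supply P = 103.3 + 0.01Q.
Competitive equilibrium: 221.4 − 0.008Q = 103.3 + 0.01Q → Q* = 6561.1111, P* = 168.9111.
For a per-unit tax t: ΔQ = t/0.018, so DWL = ½·t·(t/0.018) = t²/0.036.
At t = 36: DWL = 36000. At t = 62: DWL = 106777.778.
Increase = 106777.778 − 36000 = 70777.78.

70777.78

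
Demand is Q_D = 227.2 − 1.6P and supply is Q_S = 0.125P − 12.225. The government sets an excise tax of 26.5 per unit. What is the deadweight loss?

40.71

In inverse form: demand P = 142 − 0.625Q, supply P = 97.8 + 8Q.
Competitive equilibrium: 142 − 0.625Q = 97.8 + 8Q → Q* = 5.1246, P* = 138.7971.
With the tax, the buyer price exceeds the seller price by 26.5: (142 − 0.625Q) − (97.8 + 8Q) = 26.5 → Q' = 2.0522.
ΔQ = 5.1246 − 2.0522 = 3.0724; the wedge equals the tax, 26.5.
Welfare loss = ½ × 3.0724 × 26.5 = 40.71.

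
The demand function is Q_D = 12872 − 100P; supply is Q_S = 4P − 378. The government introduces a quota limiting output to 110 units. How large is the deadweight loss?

60.74

In inverse form: demand P = 128.72 − 0.01Q, supply P = 94.5 + 0.25Q.
Competitive equilibrium: 128.72 − 0.01Q = 94.5 + 0.25Q → Q* = 131.6154, P* = 127.4038.
At Q = 110: demand price = 128.72 − 0.01·110 = 127.62; supply price = 94.5 + 0.25·110 = 122.
ΔQ = 131.6154 − 110 = 21.6154; wedge = 127.62 − 122 = 5.62.
The triangle = ½ × 21.6154 × 5.62 = 60.74.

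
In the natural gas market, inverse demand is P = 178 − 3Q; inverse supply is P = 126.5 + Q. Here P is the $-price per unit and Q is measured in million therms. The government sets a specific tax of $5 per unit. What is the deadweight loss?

Competitive equilibrium: 178 − 3Q = 126.5 + Q → Q* = 12.875, P* = 139.375.
With the tax, the buyer price exceeds the seller price by 5: (178 − 3Q) − (126.5 + Q) = 5 → Q' = 11.625.
ΔQ = 12.875 − 11.625 = 1.25; the wedge equals the tax, 5.
The triangle = ½ × 1.25 × 5 = $3.125 million.

$3.125 million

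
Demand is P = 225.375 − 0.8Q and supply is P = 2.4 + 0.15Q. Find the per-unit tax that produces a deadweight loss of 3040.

Competitive equilibrium: 225.375 − 0.8Q = 2.4 + 0.15Q → Q* = 234.7105, P* = 37.6066.
A tax t gives ΔQ = t/0.95 and wedge t, so DWL = t²/1.9.
t²/1.9 = 3040 → t² = 5776 → t = 76.

76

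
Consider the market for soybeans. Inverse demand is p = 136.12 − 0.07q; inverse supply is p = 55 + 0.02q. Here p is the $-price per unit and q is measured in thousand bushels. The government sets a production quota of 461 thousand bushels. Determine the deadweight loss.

Competitive equilibrium: 136.12 − 0.07q = 55 + 0.02q → q* = 901.33333, p* = 73.02667.
At q = 461: demand price = 136.12 − 0.07·461 = 103.85; supply price = 55 + 0.02·461 = 64.22.
Δq = 901.33333 − 461 = 440.33333; wedge = 103.85 − 64.22 = 39.63.
Welfare loss = ½ × 440.33333 × 39.63 = $8725.205 thousand.

$8725.205 thousand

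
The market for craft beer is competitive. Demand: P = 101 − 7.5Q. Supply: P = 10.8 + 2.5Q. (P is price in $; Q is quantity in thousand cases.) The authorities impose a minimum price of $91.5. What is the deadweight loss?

$300.57 thousand

Competitive equilibrium: 101 − 7.5Q = 10.8 + 2.5Q → Q* = 9.02, P* = 33.35.
At the floor P = 91.5, quantity demanded = (101 − 91.5)/7.5 = 1.2667.
Sellers' marginal cost at Q' = 1.2667: 10.8 + 2.5·1.2667 = 13.9668.
ΔQ = 9.02 − 1.2667 = 7.7533; wedge = 91.5 − 13.9668 = 77.5332.
Deadweight loss = ½ × 7.7533 × 77.5332 = $300.57 thousand.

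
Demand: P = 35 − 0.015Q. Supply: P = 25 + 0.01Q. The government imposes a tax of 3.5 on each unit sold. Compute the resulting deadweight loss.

Competitive equilibrium: 35 − 0.015Q = 25 + 0.01Q → Q* = 400, P* = 29.
With the tax, the buyer price exceeds the seller price by 3.5: (35 − 0.015Q) − (25 + 0.01Q) = 3.5 → Q' = 260.
ΔQ = 400 − 260 = 140; the wedge equals the tax, 3.5.
DWL = ½ × 140 × 3.5 = 245.

245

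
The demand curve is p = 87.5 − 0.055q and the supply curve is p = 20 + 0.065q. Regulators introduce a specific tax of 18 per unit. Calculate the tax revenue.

Competitive equilibrium: 87.5 − 0.055q = 20 + 0.065q → q* = 562.5, p* = 56.5625.
With the tax, the buyer price exceeds the seller price by 18: (87.5 − 0.055q) − (20 + 0.065q) = 18 → q' = 412.5.
Tax revenue = 18 × 412.5 = 7425.

7425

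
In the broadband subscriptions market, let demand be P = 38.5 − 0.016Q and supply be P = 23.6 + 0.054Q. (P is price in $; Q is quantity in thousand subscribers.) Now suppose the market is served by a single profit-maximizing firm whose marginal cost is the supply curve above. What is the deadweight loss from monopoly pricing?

Competitive equilibrium: 38.5 − 0.016Q = 23.6 + 0.054Q → Q* = 212.8571, P* = 35.0943.
Marginal revenue: MR = 38.5 − 0.032Q. Set MR = MC: 38.5 − 0.032Q = 23.6 + 0.054Q → Q_m = 173.2558.
Price P_m = 38.5 − 0.016·173.2558 = 35.7279; MC(Q_m) = 23.6 + 0.054·173.2558 = 32.9558.
Competitive Q* = 212.8571, so ΔQ = 39.6013; wedge = 35.7279 − 32.9558 = 2.7721.
Welfare loss = ½ × 39.6013 × 2.7721 = $54.89 thousand.

$54.89 thousand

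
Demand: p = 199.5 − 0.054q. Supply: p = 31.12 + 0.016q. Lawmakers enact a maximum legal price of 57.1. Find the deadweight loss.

21385.75

Competitive equilibrium: 199.5 − 0.054q = 31.12 + 0.016q → q* = 2405.4286, p* = 69.6069.
At the ceiling p = 57.1, quantity supplied = (57.1 − 31.12)/0.016 = 1623.75.
Willingness to pay at q' = 1623.75: 199.5 − 0.054·1623.75 = 111.8175.
Δq = 2405.4286 − 1623.75 = 781.6786; wedge = 111.8175 − 57.1 = 54.7175.
Welfare loss = ½ × 781.6786 × 54.7175 = 21385.75.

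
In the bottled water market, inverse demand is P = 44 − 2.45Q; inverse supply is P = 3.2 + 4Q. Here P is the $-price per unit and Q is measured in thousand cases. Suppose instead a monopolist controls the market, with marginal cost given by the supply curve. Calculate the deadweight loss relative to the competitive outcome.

$9.78 thousand

Competitive equilibrium: 44 − 2.45Q = 3.2 + 4Q → Q* = 6.3256, P* = 28.5023.
Marginal revenue: MR = 44 − 4.9Q. Set MR = MC: 44 − 4.9Q = 3.2 + 4Q → Q_m = 4.5843.
Price P_m = 44 − 2.45·4.5843 = 32.7685; MC(Q_m) = 3.2 + 4·4.5843 = 21.5372.
Competitive Q* = 6.3256, so ΔQ = 1.7413; wedge = 32.7685 − 21.5372 = 11.2313.
The triangle = ½ × 1.7413 × 11.2313 = $9.78 thousand.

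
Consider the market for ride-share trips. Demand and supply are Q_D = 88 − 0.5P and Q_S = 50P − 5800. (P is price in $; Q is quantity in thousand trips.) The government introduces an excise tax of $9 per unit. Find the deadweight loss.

In inverse form: demand P = 176 − 2Q, supply P = 116 + 0.02Q.
Competitive equilibrium: 176 − 2Q = 116 + 0.02Q → Q* = 29.703, P* = 116.5941.
With the tax, the buyer price exceeds the seller price by 9: (176 − 2Q) − (116 + 0.02Q) = 9 → Q' = 25.2475.
ΔQ = 29.703 − 25.2475 = 4.4555; the wedge equals the tax, 9.
DWL = ½ × 4.4555 × 9 = $20.05 thousand.

$20.05 thousand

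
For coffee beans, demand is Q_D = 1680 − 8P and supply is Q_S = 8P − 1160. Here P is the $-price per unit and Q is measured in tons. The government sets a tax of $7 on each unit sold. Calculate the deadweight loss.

$98

In inverse form: demand P = 210 − 0.125Q, supply P = 145 + 0.125Q.
Competitive equilibrium: 210 − 0.125Q = 145 + 0.125Q → Q* = 260, P* = 177.5.
With the tax, the buyer price exceeds the seller price by 7: (210 − 0.125Q) − (145 + 0.125Q) = 7 → Q' = 232.
ΔQ = 260 − 232 = 28; the wedge equals the tax, 7.
Deadweight loss = ½ × 28 × 7 = $98.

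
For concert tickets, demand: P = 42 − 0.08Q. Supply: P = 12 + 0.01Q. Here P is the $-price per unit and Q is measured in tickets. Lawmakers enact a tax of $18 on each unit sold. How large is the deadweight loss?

$1800

Competitive equilibrium: 42 − 0.08Q = 12 + 0.01Q → Q* = 333.3333, P* = 15.3333.
With the tax, the buyer price exceeds the seller price by 18: (42 − 0.08Q) − (12 + 0.01Q) = 18 → Q' = 133.3333.
ΔQ = 333.3333 − 133.3333 = 200; the wedge equals the tax, 18.
DWL = ½ × 200 × 18 = $1800.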